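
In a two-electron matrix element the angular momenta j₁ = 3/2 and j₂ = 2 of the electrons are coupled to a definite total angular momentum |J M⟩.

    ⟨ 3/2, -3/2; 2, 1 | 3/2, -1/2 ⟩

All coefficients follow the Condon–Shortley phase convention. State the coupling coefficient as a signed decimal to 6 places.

+√(2/5) ≈ +0.632456

√[4·2!1!2!/6! · 0!3!3!1!1!2!] = √(8/5)
  +(−1)^2/∏(2,0,1,1,0,1)! = 1/2  (running 1/2)
⟨..|..⟩ = √(8/5)·(1/2) = +0.632456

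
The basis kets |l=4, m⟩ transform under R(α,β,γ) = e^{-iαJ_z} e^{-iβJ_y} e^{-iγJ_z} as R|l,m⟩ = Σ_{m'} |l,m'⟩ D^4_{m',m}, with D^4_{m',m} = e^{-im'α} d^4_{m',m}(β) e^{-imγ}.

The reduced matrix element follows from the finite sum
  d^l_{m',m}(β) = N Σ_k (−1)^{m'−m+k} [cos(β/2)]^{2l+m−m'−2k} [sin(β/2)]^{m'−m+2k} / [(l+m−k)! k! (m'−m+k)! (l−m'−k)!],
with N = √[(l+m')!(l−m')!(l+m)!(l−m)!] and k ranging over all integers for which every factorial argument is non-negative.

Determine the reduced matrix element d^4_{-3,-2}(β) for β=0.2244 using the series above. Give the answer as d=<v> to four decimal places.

d^4_{-3,-2}(β=0.2244) via the finite sum:
With c≡cos(β/2)=0.993712 and s≡sin(β/2)=0.111965, N=[1·5040·2·720]^{1/2}=2693.993318
k∈{1,2} keeps every argument non-negative
  k=1: (−1)^0·2693.9933/(720)·0.9937^7·0.1120^1 = +0.400839
  k=2: (−1)^1·2693.9933/(240)·0.9937^5·0.1120^3 = -0.015266
d^4_{-3,-2}(0.2244) = +0.400839 -0.015266 = +0.385572

d=0.3856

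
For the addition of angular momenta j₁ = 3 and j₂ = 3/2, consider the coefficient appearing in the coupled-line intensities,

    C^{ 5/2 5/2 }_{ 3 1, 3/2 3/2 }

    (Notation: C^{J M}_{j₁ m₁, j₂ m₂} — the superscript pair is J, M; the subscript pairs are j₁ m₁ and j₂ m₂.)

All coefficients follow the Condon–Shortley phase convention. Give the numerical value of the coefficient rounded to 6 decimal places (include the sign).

√[6·2!4!1!/8! · 4!2!3!0!5!0!] = √(1728/7)
  +(−1)^2/∏(2,0,0,1,4,0)! = 1/48  (running 1/48)
⟨..|..⟩ = √(1728/7)·(1/48) = +0.327327

+√(3/28) = +0.327327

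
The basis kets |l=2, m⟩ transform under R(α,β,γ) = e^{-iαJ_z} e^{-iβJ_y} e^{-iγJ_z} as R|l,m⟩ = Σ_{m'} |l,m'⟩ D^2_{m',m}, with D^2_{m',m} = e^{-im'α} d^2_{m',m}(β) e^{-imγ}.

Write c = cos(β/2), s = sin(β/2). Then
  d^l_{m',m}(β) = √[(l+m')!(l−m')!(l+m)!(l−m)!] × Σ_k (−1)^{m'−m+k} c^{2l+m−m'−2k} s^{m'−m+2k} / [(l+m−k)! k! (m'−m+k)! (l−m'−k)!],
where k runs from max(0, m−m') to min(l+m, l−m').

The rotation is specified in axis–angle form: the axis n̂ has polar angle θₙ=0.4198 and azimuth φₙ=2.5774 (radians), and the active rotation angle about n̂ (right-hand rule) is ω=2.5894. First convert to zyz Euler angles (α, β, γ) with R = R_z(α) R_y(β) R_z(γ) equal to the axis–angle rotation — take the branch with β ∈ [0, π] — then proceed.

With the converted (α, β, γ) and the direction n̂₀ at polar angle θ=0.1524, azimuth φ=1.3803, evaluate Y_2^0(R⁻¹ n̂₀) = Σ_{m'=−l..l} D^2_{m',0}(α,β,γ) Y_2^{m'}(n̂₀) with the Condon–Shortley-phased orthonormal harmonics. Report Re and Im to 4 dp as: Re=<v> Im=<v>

Re=0.2209 Im=0.0000

Axis–angle → zyz. n̂ = (sinθₙcosφₙ, sinθₙsinφₙ, cosθₙ) = (-0.344412, +0.217946, +0.913170), ω = 2.5894.
R = I cosω + sinω [n̂]ₓ + (1−cosω) n̂n̂ᵀ gives
  R = [-0.631767, -0.617978, -0.467945; +0.340038, -0.763435, +0.549127; -0.696595, +0.187801, +0.692450]
β = atan2(√(R₁₃²+R₂₃²), R₃₃) = 0.805917; α = atan2(R₂₃, R₁₃) mod 2π = 2.276545; γ = atan2(R₃₂, −R₃₁) mod 2π = 0.263337
Need the full column D^2_{m',0} for m'=−2..2 at α=2.2765, β=0.8059, γ=0.2633.
cos(β/2)=0.919905, sin(β/2)=0.392142
d^2_{-2,0}: single k=2 term ⇒ +0.318748;  D = -0.050562-0.314712i
d^2_{-1,0}: k∈[1..2] ⇒ +0.747734 -0.135877 = +0.611857;  D = -0.396853+0.465700i
d^2_{0,0}: k∈[0..2] ⇒ +0.716097 -0.520513 +0.023647 = +0.219230;  D = +0.219230+0.000000i
d^2_{1,0}: k∈[0..1] ⇒ -0.747734 +0.135877 = -0.611857;  D = +0.396853+0.465700i
d^2_{2,0}: single k=0 term ⇒ +0.318748;  D = -0.050562+0.314712i
Y_2^{m'}(θ=0.1524,φ=1.3803) and Σ D·Y over m':
  (-0.0506-0.3147i)·(-0.0083-0.0033i)  (-0.3969+0.4657i)·(+0.0219-0.1138i)  (+0.2192+0.0000i)·(+0.6090+0.0000i)  (+0.3969+0.4657i)·(-0.0219-0.1138i)  (-0.0506+0.3147i)·(-0.0083+0.0033i)
Y_2^0(R⁻¹ n̂) = +0.220854-0.000000i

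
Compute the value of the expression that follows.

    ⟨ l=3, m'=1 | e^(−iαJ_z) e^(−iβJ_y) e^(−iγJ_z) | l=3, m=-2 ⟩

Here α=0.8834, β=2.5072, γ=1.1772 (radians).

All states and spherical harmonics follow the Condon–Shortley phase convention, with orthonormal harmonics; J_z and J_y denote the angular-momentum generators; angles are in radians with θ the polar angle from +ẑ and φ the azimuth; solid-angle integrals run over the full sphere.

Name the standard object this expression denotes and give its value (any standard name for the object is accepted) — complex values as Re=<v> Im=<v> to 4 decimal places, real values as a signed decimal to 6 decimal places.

Wigner D-matrix element, Re=0.0597 Im=0.5961

This is a Wigner D-matrix element — the rotation-matrix element ⟨l m'| R(α,β,γ) |l m⟩ in the angular-momentum basis.
Split into d^3_{1,-2}(β=2.5072) × two z-phases.
c=cos(2.507200/2)=0.311904, s=sin(2.507200/2)=0.950114; N=√[24·2·1·120]=75.894664
k: max(0,(-2)−(1))=0 … min(3+(-2),3−(1))=1
  k=0: (−1)^3·75.8947/(12)·0.3119^3·0.9501^3 = -0.164596
  k=1: (−1)^4·75.8947/(24)·0.3119^1·0.9501^5 = +0.763658
d^3_{1,-2}(2.5072) = -0.164596 +0.763658 = +0.599062
Attach z-rotation phases: D = e^{-i(1)(0.8834)}·(+0.599062)·e^{-i(-2)(1.1772)} = +0.059685+0.596081i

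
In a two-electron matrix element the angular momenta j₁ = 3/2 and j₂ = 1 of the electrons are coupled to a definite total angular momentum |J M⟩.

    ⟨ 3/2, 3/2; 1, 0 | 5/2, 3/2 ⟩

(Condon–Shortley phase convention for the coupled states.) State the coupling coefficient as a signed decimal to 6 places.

j₁+j₂−J=0  J+j₁−j₂=3  J−j₁+j₂=2  j₁+j₂+J+1=6
(j₁±m₁, j₂±m₂, J±M) = (3,0,1,1,4,1)
P² = 72/5
sum k=0..0:
  [0] +1/6 = 1/6
S = 1/6
C² = P²·S² = 2/5 ; C = +0.632456

+√(2/5) = +0.632456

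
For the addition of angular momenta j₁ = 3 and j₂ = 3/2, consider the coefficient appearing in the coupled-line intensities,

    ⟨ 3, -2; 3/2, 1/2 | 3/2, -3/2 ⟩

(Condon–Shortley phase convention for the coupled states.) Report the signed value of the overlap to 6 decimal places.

√[4·3!3!0!/7! · 1!5!2!1!0!3!] = √(288/7)
  +(−1)^2/∏(2,1,3,0,0,0)! = 1/12  (running 1/12)
⟨..|..⟩ = √(288/7)·(1/12) = +0.534522

+√(2/7) ≈ +0.534522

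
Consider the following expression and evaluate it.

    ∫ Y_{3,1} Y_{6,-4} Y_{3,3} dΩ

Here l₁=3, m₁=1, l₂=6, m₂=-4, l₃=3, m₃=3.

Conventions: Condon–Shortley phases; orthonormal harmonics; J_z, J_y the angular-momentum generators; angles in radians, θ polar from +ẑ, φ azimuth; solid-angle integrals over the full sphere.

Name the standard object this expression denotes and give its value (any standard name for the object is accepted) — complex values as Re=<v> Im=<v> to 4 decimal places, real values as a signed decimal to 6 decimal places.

This is a Gaunt coefficient — the integral of a triple product of spherical harmonics over the sphere.
Checks pass: Σm=0; 12 even; l₃=3∈[3,9].
(2·3+1)(2·6+1)(2·3+1) = 637
Δ: 6! 0! 6! / 13! → 1/12012
sum: t=3:−1/1296 = -1/1296
3j²(3 6 3; 0 0 0) = Δ·Π!·Σ² = 100/3003  (sign +1)
sum: t=2:+1/34560 = 1/34560
3j²(3 6 3; 1 -4 3) = Δ·Π!·Σ² = 5/286  (sign +1)
combine: 4πI² = 637·100/3003·5/286 = 1750/4719
take √, sign +1: I = 0.17178653

Gaunt coefficient, +0.171787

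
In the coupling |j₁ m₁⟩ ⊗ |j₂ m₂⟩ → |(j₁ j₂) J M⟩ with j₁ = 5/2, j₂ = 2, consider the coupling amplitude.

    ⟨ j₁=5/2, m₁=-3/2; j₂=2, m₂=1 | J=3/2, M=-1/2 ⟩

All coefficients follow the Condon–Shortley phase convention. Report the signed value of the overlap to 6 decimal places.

+√(2/105) ≈ +0.138013

√[4·3!2!1!/7! · 1!4!3!1!1!2!] = √(96/35)
  +(−1)^2/∏(2,1,2,1,0,0)! = 1/4  (running 1/4)
  +(−1)^3/∏(3,0,1,0,1,1)! = -1/6  (running 1/12)
⟨..|..⟩ = √(96/35)·(1/12) = +0.138013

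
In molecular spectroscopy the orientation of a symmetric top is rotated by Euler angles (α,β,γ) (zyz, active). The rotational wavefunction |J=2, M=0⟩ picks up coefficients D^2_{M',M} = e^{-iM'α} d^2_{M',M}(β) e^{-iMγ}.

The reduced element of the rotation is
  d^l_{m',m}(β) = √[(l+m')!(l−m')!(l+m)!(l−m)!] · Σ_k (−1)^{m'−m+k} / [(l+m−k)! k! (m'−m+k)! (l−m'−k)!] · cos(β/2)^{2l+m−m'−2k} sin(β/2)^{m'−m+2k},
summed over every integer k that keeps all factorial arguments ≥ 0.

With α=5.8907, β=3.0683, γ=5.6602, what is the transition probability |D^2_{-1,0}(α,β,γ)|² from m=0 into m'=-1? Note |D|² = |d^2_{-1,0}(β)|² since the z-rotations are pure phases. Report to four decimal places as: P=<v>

Split into d^2_{-1,0}(β=3.0683) × two z-phases.
c=cos(3.068300/2)=0.036638, s=sin(3.068300/2)=0.999329; N=√[1·6·2·2]=4.898979
k∈{1,2} keeps every argument non-negative
  k=1: (−1)^0·4.8990/(2)·0.0366^3·0.9993^1 = +0.000120
  k=2: (−1)^1·4.8990/(2)·0.0366^1·0.9993^3 = -0.089564
d^2_{-1,0}(3.0683) = +0.000120 -0.089564 = -0.089444
|D^2_{-1,0}|² = |d^2_{-1,0}(β)|² = (-0.089444)² = 0.008000 (the z-rotation phases have unit modulus)

P=0.0080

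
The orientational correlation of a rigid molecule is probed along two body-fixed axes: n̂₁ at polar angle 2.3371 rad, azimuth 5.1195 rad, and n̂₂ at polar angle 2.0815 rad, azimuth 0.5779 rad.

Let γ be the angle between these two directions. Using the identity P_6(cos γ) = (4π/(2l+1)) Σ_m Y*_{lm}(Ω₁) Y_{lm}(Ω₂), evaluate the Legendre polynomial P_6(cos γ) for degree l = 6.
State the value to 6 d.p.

Summing Y*_{l m}(θ₁,φ₁)·Y_{l m}(θ₂,φ₂) over m ∈ [−6, 6]; prefactor 4π/(2·6+1) = 0.966644:
  m=-6: (0.051727, -0.043474) × (-0.201766, 0.068166) = (-0.007473, 0.012298)  (running Σ = (-0.007473, 0.012298))
  m=-5: (-0.201398, -0.100979) × (0.400284, 0.103102) = (-0.070205, -0.061185)  (running Σ = (-0.077679, -0.048887))
  m=-4: (-0.023762, 0.411740) × (-0.227076, -0.248288) = (0.107626, -0.087596)  (running Σ = (0.029948, -0.136484))
  m=-3: (0.363494, -0.132465) × (-0.012752, -0.077583) = (-0.014912, -0.026512)  (running Σ = (0.015036, -0.162996))
  m=-2: (0.002823, 0.002990) × (-0.141600, 0.321392) = (-0.001361, 0.000484)  (running Σ = (0.013675, -0.162512))
  m=-1: (0.146318, -0.339326) × (0.041764, -0.027237) = (-0.003132, -0.018157)  (running Σ = (0.010543, -0.180669))
  m=0: (-0.105752, -0.000000) × (0.334118, 0.000000) = (-0.035334, -0.000000)  (running Σ = (-0.024790, -0.180669))
  m=1: (-0.146318, -0.339326) × (-0.041764, -0.027237) = (-0.003132, 0.018157)  (running Σ = (-0.027922, -0.162512))
  m=2: (0.002823, -0.002990) × (-0.141600, -0.321392) = (-0.001361, -0.000484)  (running Σ = (-0.029283, -0.162996))
  m=3: (-0.363494, -0.132465) × (0.012752, -0.077583) = (-0.014912, 0.026512)  (running Σ = (-0.044195, -0.136484))
  m=4: (-0.023762, -0.411740) × (-0.227076, 0.248288) = (0.107626, 0.087596)  (running Σ = (0.063431, -0.048887))
  m=5: (0.201398, -0.100979) × (-0.400284, 0.103102) = (-0.070205, 0.061185)  (running Σ = (-0.006774, 0.012298))
  m=6: (0.051727, 0.043474) × (-0.201766, -0.068166) = (-0.007473, -0.012298)  (running Σ = (-0.014247, -0.000000))
Total Σ_m = (-0.014247, -0.000000). Multiply by 0.966644: (-0.013772, -0.000000). P_6(cos γ) = -0.013772

-0.013772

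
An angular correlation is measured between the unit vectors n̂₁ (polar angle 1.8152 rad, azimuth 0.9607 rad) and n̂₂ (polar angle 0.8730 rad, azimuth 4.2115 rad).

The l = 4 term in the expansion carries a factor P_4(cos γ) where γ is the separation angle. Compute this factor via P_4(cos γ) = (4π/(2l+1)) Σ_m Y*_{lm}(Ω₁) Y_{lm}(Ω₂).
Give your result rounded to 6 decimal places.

Term-by-term m-sum for l=4 (normalisation 4π/9 = 1.396263):
  m=-4: Y*=(-0.299686, -0.253041)  Y=(-0.063982, 0.138499)  product (0.054220, -0.025316)
  m=-3: Y*=(0.267406, -0.070990)  Y=(0.360997, -0.024633)  product (0.094784, -0.032214)
  m=-2: Y*=(0.063834, -0.174546)  Y=(-0.200011, -0.312720)  product (-0.067352, 0.014949)
  m=-1: Y*=(0.164835, 0.235795)  Y=(0.012313, -0.022490)  product (0.007333, -0.000804)
  m=+0: Y*=(0.144228, -0.000000)  Y=(-0.361778, 0.000000)  product (-0.052178, 0.000000)
  m=+1: Y*=(-0.164835, 0.235795)  Y=(-0.012313, -0.022490)  product (0.007333, 0.000804)
  m=+2: Y*=(0.063834, 0.174546)  Y=(-0.200011, 0.312720)  product (-0.067352, -0.014949)
  m=+3: Y*=(-0.267406, -0.070990)  Y=(-0.360997, -0.024633)  product (0.094784, 0.032214)
  m=+4: Y*=(-0.299686, 0.253041)  Y=(-0.063982, -0.138499)  product (0.054220, 0.025316)
Accumulated sum (0.125792, 0.000000); after 4π/(2l+1) scaling, (0.175639, 0.000000) ⇒ P_4 = 0.175639

0.175639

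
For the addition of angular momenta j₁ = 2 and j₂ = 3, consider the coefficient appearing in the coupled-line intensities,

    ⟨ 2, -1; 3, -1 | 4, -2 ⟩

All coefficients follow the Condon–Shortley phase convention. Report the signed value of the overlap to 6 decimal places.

j₁+j₂−J=1  J+j₁−j₂=3  J−j₁+j₂=5  j₁+j₂+J+1=10
(j₁±m₁, j₂±m₂, J±M) = (1,3,2,4,2,6)
P² = 5184/7
sum k=0..1:
  [0] +1/72 = 1/72
  [1] −1/48 = -1/48
S = -1/144
C² = P²·S² = 1/28 ; C = -0.188982

-0.188982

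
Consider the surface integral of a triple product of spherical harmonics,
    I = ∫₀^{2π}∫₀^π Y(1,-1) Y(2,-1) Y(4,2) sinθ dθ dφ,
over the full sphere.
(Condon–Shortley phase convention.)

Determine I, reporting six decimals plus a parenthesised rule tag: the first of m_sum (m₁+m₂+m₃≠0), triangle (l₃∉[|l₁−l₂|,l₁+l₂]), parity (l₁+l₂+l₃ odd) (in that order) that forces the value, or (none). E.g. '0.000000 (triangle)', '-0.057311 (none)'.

|1−2|≤4≤1+2 violated ⇒ I = 0

0.000000 (triangle)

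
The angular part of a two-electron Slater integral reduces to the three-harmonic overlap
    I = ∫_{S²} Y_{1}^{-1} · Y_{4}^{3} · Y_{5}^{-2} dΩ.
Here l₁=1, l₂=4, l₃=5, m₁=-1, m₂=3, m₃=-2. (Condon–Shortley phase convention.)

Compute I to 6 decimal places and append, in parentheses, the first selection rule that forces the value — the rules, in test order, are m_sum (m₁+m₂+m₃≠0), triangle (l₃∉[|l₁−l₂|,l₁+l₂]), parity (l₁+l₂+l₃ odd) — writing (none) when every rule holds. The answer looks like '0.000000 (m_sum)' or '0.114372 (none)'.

Rules hold: Σm=0, L=10 even, 3≤5≤5.
N = 3·9·11 = 297
Δ = 0!·2!·8!/11! = 1/495
Racah Σ t=0..0: t=0:+1/576 = 1/576
⇒ 3j(1 4 5; 0 0 0)² = 5/99, sgn -1
Racah Σ t=0..0: t=0:+1/10080 = 1/10080
⇒ 3j(1 4 5; -1 3 -2)² = 1/165, sgn -1
4πI² = N·(3j₀)²·(3jₘ)² = 1/11
I = +1·√(0.0909091/4π) = 0.08505478
No selection rule forces the value: the integral is nonzero (none).

0.085055 (none)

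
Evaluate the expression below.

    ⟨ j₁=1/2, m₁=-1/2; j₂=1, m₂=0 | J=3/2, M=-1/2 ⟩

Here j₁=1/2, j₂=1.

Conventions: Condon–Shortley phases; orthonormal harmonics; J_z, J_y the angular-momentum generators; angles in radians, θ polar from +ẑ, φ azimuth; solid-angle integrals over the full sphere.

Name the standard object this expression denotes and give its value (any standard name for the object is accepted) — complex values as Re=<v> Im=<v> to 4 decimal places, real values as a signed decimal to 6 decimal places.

This is a Clebsch–Gordan (vector-coupling) coefficient.
√[4·0!1!2!/4! · 0!1!1!1!1!2!] = √(2/3)
  +(−1)^0/∏(0,0,1,1,0,1)! = 1  (running 1)
⟨..|..⟩ = √(2/3)·(1) = +0.816497

Clebsch–Gordan coefficient, +√(2/3) ≈ +0.816497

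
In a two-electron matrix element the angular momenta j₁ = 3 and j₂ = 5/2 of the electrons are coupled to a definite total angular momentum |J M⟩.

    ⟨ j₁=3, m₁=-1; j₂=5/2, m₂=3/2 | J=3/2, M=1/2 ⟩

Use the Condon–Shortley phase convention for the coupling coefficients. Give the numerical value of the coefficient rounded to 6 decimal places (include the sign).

−√(7/30) ≈ -0.483046

j₁+j₂−J=4  J+j₁−j₂=2  J−j₁+j₂=1  j₁+j₂+J+1=8
(j₁±m₁, j₂±m₂, J±M) = (2,4,4,1,2,1)
P² = 384/35
sum k=3..4:
  [3] −1/6 = -1/6
  [4] +1/48 = 1/48
S = -7/48
C² = P²·S² = 7/30 ; C = -0.483046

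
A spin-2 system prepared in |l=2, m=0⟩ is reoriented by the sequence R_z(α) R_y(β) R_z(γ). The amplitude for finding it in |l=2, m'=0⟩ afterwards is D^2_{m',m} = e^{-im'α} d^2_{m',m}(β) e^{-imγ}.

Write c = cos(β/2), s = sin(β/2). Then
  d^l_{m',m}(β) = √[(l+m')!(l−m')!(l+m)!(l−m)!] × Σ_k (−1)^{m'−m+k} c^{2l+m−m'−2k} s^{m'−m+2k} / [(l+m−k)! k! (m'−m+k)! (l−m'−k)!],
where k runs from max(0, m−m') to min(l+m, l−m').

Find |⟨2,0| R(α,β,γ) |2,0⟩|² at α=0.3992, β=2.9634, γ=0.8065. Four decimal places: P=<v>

First d^2_{0,0}(β=2.9634), then the phase factors e^{-i(0)α} and e^{-i(0)γ}:
Half-angle: c=0.088978, s=0.996034. N=√(2·2·2·2)=4.000000
k: max(0,(0)−(0))=0 … min(2+(0),2−(0))=2
  k=0: (−1)^0·4.0000/(4)·0.0890^4·0.9960^0 = +0.000063
  k=1: (−1)^1·4.0000/(1)·0.0890^2·0.9960^2 = -0.031418
  k=2: (−1)^2·4.0000/(4)·0.0890^0·0.9960^4 = +0.984228
d^2_{0,0}(2.9634) = +0.000063 -0.031418 +0.984228 = +0.952873
|D^2_{0,0}|² = |d^2_{0,0}(β)|² = (+0.952873)² = 0.907967 (the z-rotation phases have unit modulus)

P=0.9080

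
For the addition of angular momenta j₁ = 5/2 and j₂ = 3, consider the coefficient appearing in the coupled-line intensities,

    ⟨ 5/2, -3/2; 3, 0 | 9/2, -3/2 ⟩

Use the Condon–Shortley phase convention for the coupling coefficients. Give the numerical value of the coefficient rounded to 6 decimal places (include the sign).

−√(45/154) = -0.540562

√[10·1!4!5!/11! · 1!4!3!3!3!6!] = √(207360/77)
  +(−1)^0/∏(0,1,4,3,0,2)! = 1/288  (running 1/288)
  +(−1)^1/∏(1,0,3,2,1,3)! = -1/72  (running -1/96)
⟨..|..⟩ = √(207360/77)·(-1/96) = -0.540562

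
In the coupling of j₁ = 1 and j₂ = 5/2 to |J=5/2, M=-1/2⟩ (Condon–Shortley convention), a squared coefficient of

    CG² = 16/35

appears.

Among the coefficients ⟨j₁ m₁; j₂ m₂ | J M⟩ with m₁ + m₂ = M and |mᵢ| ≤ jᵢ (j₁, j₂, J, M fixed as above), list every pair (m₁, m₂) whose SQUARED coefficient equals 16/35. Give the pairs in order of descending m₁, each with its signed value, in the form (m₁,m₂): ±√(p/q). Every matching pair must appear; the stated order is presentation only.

(1,-3/2): +√(16/35)

Admissible pairs with m₁+m₂ = M = -1/2: (-1,1/2), (0,-1/2), (1,-3/2)
  (m₁,m₂)=(1,-3/2): CG² = 16/35, CG = +√(16/35)   ← matches the target
  (m₁,m₂)=(0,-1/2): CG² = 1/35, CG = +√(1/35)
  (m₁,m₂)=(-1,1/2): CG² = 18/35, CG = −√(18/35)
Pairs with CG² = 16/35: (1,-3/2): +√(16/35)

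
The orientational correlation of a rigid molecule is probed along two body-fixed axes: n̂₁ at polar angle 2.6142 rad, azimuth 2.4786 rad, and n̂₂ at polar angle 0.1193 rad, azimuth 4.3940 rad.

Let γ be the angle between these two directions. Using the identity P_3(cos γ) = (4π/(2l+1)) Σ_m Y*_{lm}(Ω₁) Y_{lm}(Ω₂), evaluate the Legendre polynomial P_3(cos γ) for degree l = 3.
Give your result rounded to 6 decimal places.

Addition theorem: P_3(cos γ) = (4π/7) Σ_m Y*_{lm}(Ω₁) Y_{lm}(Ω₂), m = −3…3:
  term(m=-3) = (0.000032, 0.000019)   from Y*(Ω₁)=(0.021599, 0.048604), Y(Ω₂)=(0.000574, -0.000406)
  term(m=-2) = (0.002481, -0.002045)   from Y*(Ω₁)=(-0.054216, 0.217018), Y(Ω₂)=(-0.011557, -0.008547)
  term(m=-1) = (-0.022700, -0.063245)   from Y*(Ω₁)=(-0.350422, 0.273649), Y(Ω₂)=(-0.047310, 0.143536)
  term(m=+0) = (-0.169082, -0.000000)   from Y*(Ω₁)=(-0.236543, -0.000000), Y(Ω₂)=(0.714805, 0.000000)
  term(m=+1) = (-0.022700, 0.063245)   from Y*(Ω₁)=(0.350422, 0.273649), Y(Ω₂)=(0.047310, 0.143536)
  term(m=+2) = (0.002481, 0.002045)   from Y*(Ω₁)=(-0.054216, -0.217018), Y(Ω₂)=(-0.011557, 0.008547)
  term(m=+3) = (0.000032, -0.000019)   from Y*(Ω₁)=(-0.021599, 0.048604), Y(Ω₂)=(-0.000574, -0.000406)
Accumulated sum (-0.209456, -0.000000); after 4π/(2l+1) scaling, (-0.376014, -0.000000) ⇒ P_3 = -0.376014

-0.376014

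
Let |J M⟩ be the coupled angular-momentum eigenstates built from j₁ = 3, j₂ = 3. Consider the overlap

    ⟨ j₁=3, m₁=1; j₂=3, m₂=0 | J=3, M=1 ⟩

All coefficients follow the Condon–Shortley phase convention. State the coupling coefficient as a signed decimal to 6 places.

j₁+j₂−J=3  J+j₁−j₂=3  J−j₁+j₂=3  j₁+j₂+J+1=10
(j₁±m₁, j₂±m₂, J±M) = (4,2,3,3,4,2)
P² = 864/25
sum k=0..2:
  [0] +1/72 = 1/72
  [1] −1/8 = -1/8
  [2] +1/24 = 1/24
S = -5/72
C² = P²·S² = 1/6 ; C = -0.408248

−√(1/6) = -0.408248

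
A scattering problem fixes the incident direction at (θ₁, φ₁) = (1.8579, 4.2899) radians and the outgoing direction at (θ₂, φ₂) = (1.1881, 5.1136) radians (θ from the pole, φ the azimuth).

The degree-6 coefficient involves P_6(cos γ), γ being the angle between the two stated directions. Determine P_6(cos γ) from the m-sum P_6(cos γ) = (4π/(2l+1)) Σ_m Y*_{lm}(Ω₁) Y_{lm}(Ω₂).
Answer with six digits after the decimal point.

0.323912

Expand P_6 via completeness: Σ_{m} conj(Y_{6,m}) at Ω₁ times Y_{6,m} at Ω₂ —
  term(m=-6) = 0.02636 + 0.11270j   from Y*(Ω₁)=0.30886 + 0.21433j, Y(Ω₂)=0.22852 + 0.20630j
  term(m=-5) = 0.09237 - 0.13681j   from Y*(Ω₁)=0.32948 - 0.19824j, Y(Ω₂)=0.38927 - 0.18101j
  term(m=-4) = 0.00496 - 0.00077j   from Y*(Ω₁)=0.00423 + 0.03534j, Y(Ω₂)=-0.00480 - 0.14098j
  term(m=-3) = 0.07687 + 0.06097j   from Y*(Ω₁)=0.32890 + 0.10294j, Y(Ω₂)=0.26572 + 0.10220j
  term(m=-2) = -0.00129 - 0.01681j   from Y*(Ω₁)=0.04597 - 0.05180j, Y(Ω₂)=0.16914 - 0.17500j
  term(m=-1) = -0.04441 + 0.04795j   from Y*(Ω₁)=0.12876 + 0.28640j, Y(Ω₂)=0.08128 + 0.19160j
  term(m=+0) = 0.02534 + 0.00000j   from Y*(Ω₁)=0.09620 + 0.00000j, Y(Ω₂)=0.26336 + 0.00000j
  term(m=+1) = -0.04441 - 0.04795j   from Y*(Ω₁)=-0.12876 + 0.28640j, Y(Ω₂)=-0.08128 + 0.19160j
  term(m=+2) = -0.00129 + 0.01681j   from Y*(Ω₁)=0.04597 + 0.05180j, Y(Ω₂)=0.16914 + 0.17500j
  term(m=+3) = 0.07687 - 0.06097j   from Y*(Ω₁)=-0.32890 + 0.10294j, Y(Ω₂)=-0.26572 + 0.10220j
  term(m=+4) = 0.00496 + 0.00077j   from Y*(Ω₁)=0.00423 - 0.03534j, Y(Ω₂)=-0.00480 + 0.14098j
  term(m=+5) = 0.09237 + 0.13681j   from Y*(Ω₁)=-0.32948 - 0.19824j, Y(Ω₂)=-0.38927 - 0.18101j
  term(m=+6) = 0.02636 - 0.11270j   from Y*(Ω₁)=0.30886 - 0.21433j, Y(Ω₂)=0.22852 - 0.20630j
Σ over m = 0.33509 + 0.00000j; ×(4π/13) → 0.32391 + 0.00000j. Real part: 0.323912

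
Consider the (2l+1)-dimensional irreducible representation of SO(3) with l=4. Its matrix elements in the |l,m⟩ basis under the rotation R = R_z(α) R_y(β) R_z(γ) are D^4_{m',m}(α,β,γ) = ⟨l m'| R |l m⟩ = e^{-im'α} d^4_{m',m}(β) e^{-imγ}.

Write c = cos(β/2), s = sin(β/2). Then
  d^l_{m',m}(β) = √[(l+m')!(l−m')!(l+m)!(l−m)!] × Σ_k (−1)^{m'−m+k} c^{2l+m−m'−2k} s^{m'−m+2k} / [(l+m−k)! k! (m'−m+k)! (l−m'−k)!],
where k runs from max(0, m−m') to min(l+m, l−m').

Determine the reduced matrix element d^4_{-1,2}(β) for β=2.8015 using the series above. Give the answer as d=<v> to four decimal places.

d^4_{-1,2}(β=2.8015) via the finite sum:
c=cos(2.801500/2)=0.169228, s=sin(2.801500/2)=0.985577; N=√[6·120·720·2]=1018.233765
k∈{3,4,5} keeps every argument non-negative
  k=3: (−1)^0·1018.2338/(72)·0.1692^5·0.9856^3 = +0.001879
  k=4: (−1)^1·1018.2338/(48)·0.1692^3·0.9856^5 = -0.095604
  k=5: (−1)^2·1018.2338/(240)·0.1692^1·0.9856^7 = +0.648548
d^4_{-1,2}(2.8015) = +0.001879 -0.095604 +0.648548 = +0.554823

d=0.5548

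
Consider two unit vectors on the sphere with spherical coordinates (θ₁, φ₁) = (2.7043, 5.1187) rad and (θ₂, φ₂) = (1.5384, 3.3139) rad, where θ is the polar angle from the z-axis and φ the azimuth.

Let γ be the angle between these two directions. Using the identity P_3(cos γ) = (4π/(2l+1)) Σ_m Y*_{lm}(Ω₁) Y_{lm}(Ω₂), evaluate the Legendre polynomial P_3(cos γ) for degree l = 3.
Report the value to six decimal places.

0.186051

Summing Y*_{l m}(θ₁,φ₁)·Y_{l m}(θ₂,φ₂) over m ∈ [−3, 3]; prefactor 4π/(2·3+1) = 1.795196:
  m=-3: (-0.02975 + 0.01092j) × (-0.36214 + 0.20587j) = 0.00852 - 0.01008j  (running Σ = 0.00852 - 0.01008j)
  m=-2: (0.11417 + 0.12056j) × (0.03112 - 0.01117j) = 0.00490 + 0.00248j  (running Σ = 0.01342 - 0.00760j)
  m=-1: (0.16786 - 0.39015j) × (0.31656 - 0.05509j) = 0.03164 - 0.13275j  (running Σ = 0.04507 - 0.14035j)
  m=0: (-0.37298 + 0.00000j) × (-0.03620 + 0.00000j) = 0.01350 + 0.00000j  (running Σ = 0.05857 - 0.14035j)
  m=1: (-0.16786 - 0.39015j) × (-0.31656 - 0.05509j) = 0.03164 + 0.13275j  (running Σ = 0.09021 - 0.00760j)
  m=2: (0.11417 - 0.12056j) × (0.03112 + 0.01117j) = 0.00490 - 0.00248j  (running Σ = 0.09511 - 0.01008j)
  m=3: (0.02975 + 0.01092j) × (0.36214 + 0.20587j) = 0.00852 + 0.01008j  (running Σ = 0.10364 + 0.00000j)
Total Σ_m = 0.10364 + 0.00000j. Multiply by 1.795196: 0.18605 + 0.00000j. P_3(cos γ) = 0.186051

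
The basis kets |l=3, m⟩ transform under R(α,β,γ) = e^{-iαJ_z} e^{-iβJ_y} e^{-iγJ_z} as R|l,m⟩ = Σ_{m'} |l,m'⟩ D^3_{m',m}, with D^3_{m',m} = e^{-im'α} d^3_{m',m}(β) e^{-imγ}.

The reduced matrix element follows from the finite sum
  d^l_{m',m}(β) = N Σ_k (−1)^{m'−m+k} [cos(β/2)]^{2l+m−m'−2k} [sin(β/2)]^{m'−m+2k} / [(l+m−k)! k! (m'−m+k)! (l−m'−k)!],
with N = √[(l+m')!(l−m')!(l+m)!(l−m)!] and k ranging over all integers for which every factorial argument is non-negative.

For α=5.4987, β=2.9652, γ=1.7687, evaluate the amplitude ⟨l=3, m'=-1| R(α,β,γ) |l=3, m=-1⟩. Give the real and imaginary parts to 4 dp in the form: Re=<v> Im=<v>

First d^3_{-1,-1}(β=2.9652), then the phase factors e^{-i(-1)α} and e^{-i(-1)γ}:
With c≡cos(β/2)=0.088082 and s≡sin(β/2)=0.996113, N=[2·24·2·24]^{1/2}=48.000000
The bounds max(0,m−m')=0 and min(l+m,l−m')=2 give 3 terms
  k=0: (−1)^0·48.0000/(48)·0.0881^6·0.9961^0 = +0.000000
  k=1: (−1)^1·48.0000/(6)·0.0881^4·0.9961^2 = -0.000478
  k=2: (−1)^2·48.0000/(8)·0.0881^2·0.9961^4 = +0.045831
d^3_{-1,-1}(2.9652) = +0.000000 -0.000478 +0.045831 = +0.045354
Phases: e^{-i·(-1)·5.4987}=+0.707752-0.706461i, e^{-i·(-1)·1.7687}=-0.196614+0.980481i ⇒ D=+0.025104+0.037772i

Re=0.0251 Im=0.0378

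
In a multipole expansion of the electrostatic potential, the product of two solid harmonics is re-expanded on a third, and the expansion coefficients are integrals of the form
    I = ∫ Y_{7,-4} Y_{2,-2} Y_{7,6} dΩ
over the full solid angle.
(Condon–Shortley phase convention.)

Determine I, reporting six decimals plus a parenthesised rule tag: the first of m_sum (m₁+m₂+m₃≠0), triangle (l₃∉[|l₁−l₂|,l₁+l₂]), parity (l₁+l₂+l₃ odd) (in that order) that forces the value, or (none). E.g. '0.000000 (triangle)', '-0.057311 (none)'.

Rules hold: Σm=0, L=16 even, 5≤7≤9.
N = 15·5·15 = 1125
Δ = 2!·12!·2!/17! = 1/185640
Racah Σ t=0..2: t=0:+1/2419200 t=1:−1/518400 t=2:+1/2419200 = -1/907200
⇒ 3j(7 2 7; 0 0 0)² = 56/3315, sgn +1
Racah Σ t=0..0: t=0:+1/159667200 = 1/159667200
⇒ 3j(7 2 7; -4 -2 6)² = 9/1190, sgn -1
4πI² = N·(3j₀)²·(3jₘ)² = 540/3757
I = -1·√(0.143732/4π) = -0.10694768
No selection rule forces the value: the integral is nonzero (none).

-0.106948 (none)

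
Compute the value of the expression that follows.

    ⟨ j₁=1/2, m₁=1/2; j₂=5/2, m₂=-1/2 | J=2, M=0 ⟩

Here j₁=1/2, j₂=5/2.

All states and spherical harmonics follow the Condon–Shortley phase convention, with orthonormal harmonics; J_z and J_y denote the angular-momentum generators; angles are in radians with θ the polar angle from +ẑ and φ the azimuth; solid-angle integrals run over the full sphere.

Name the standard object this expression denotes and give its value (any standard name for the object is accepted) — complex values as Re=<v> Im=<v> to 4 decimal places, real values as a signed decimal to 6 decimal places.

This is a Clebsch–Gordan (vector-coupling) coefficient.
j₁+j₂−J=1  J+j₁−j₂=0  J−j₁+j₂=4  j₁+j₂+J+1=6
(j₁±m₁, j₂±m₂, J±M) = (1,0,2,3,2,2)
P² = 8
sum k=0..0:
  [0] +1/4 = 1/4
S = 1/4
C² = P²·S² = 1/2 ; C = +0.707107

Clebsch–Gordan coefficient, +√(1/2) ≈ +0.707107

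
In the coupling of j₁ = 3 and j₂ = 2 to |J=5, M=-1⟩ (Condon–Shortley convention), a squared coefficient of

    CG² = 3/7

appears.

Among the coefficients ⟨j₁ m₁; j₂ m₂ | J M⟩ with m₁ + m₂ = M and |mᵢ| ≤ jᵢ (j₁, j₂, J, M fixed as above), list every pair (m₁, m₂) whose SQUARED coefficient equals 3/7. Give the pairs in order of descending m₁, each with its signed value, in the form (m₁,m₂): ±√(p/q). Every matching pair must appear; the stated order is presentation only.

(-1,0): +√(3/7)

Admissible pairs with m₁+m₂ = M = -1: (-3,2), (-2,1), (-1,0), (0,-1), (1,-2)
  (m₁,m₂)=(1,-2): CG² = 1/14, CG = +√(1/14)
  (m₁,m₂)=(0,-1): CG² = 8/21, CG = +√(8/21)
  (m₁,m₂)=(-1,0): CG² = 3/7, CG = +√(3/7)   ← matches the target
  (m₁,m₂)=(-2,1): CG² = 4/35, CG = +√(4/35)
  (m₁,m₂)=(-3,2): CG² = 1/210, CG = +√(1/210)
Pairs with CG² = 3/7: (-1,0): +√(3/7)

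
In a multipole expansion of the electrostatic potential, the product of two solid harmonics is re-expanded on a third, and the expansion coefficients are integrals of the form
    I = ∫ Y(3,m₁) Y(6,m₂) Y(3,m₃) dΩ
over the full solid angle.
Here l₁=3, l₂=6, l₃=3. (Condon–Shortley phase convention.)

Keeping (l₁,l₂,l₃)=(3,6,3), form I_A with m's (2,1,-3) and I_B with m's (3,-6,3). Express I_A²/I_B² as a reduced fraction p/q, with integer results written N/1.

1/132

l's match ⇒ only the (l;m) 3-j factors differ between A and B.
A: triangle coeff Δ(3,6,3) = 1/12012; Σ_t [1,1]: t=1:−1/86400 = -1/86400; (3j)²=1/1716 [(3 6 3; 2 1 -3)], sign=-1
B: triangle coeff Δ(3,6,3) = 1/12012; Σ_t [0,0]: t=0:+1/518400 = 1/518400; (3j)²=1/13 [(3 6 3; 3 -6 3)], sign=+1
I_A²/I_B² = (1/1716)/(1/13) = 1/132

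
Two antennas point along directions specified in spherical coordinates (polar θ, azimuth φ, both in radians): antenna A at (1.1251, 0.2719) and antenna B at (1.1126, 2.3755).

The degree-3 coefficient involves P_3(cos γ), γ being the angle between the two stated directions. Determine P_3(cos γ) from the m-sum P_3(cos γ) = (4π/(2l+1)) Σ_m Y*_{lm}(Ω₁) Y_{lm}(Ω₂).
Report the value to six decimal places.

0.303801

Term-by-term m-sum for l=3 (normalisation 4π/7 = 1.795196):
  m=-3: Y*=0.21007 + 0.22320j  Y=0.20015 - 0.22478j  product 0.09222 - 0.00255j
  m=-2: Y*=0.30695 + 0.18558j  Y=0.01404 + 0.36334j  product -0.06312 + 0.11413j
  m=-1: Y*=-0.01989 - 0.00555j  Y=0.00454 + 0.00436j  product -0.00007 - 0.00011j
  m=+0: Y*=-0.33314 + 0.00000j  Y=-0.33372 + 0.00000j  product 0.11117 + 0.00000j
  m=+1: Y*=0.01989 - 0.00555j  Y=-0.00454 + 0.00436j  product -0.00007 + 0.00011j
  m=+2: Y*=0.30695 - 0.18558j  Y=0.01404 - 0.36334j  product -0.06312 - 0.11413j
  m=+3: Y*=-0.21007 + 0.22320j  Y=-0.20015 - 0.22478j  product 0.09222 + 0.00255j
Accumulated sum 0.16923 + 0.00000j; after 4π/(2l+1) scaling, 0.30380 + 0.00000j ⇒ P_3 = 0.303801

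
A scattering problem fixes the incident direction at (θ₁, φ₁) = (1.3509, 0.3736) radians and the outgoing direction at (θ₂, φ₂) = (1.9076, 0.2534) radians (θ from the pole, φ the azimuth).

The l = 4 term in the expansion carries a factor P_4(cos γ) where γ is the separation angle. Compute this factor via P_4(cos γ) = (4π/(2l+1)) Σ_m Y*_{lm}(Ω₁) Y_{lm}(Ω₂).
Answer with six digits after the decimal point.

-0.083130

Expand P_4 via completeness: Σ_{m} conj(Y_{4,m}) at Ω₁ times Y_{4,m} at Ω₂ —
  [-4]  conj(Y_{4,-4})(Ω₁) = 0.03064 + 0.40025j ; Y_{4,-4}(Ω₂) = 0.18569 - 0.29804j ; Δ = 0.12498 + 0.06519j
  [-3]  conj(Y_{4,-3})(Ω₁) = 0.11038 + 0.22851j ; Y_{4,-3}(Ω₂) = -0.25203 + 0.23963j ; Δ = -0.08258 - 0.03114j
  [-2]  conj(Y_{4,-2})(Ω₁) = -0.15588 - 0.14441j ; Y_{4,-2}(Ω₂) = -0.06136 + 0.03406j ; Δ = 0.01448 + 0.00355j
  [-1]  conj(Y_{4,-1})(Ω₁) = -0.25006 - 0.09803j ; Y_{4,-1}(Ω₂) = 0.31933 - 0.08270j ; Δ = -0.08796 - 0.01062j
  [+0]  conj(Y_{4,0})(Ω₁) = 0.17474 + 0.00000j ; Y_{4,0}(Ω₂) = 0.01493 + 0.00000j ; Δ = 0.00261 + 0.00000j
  [+1]  conj(Y_{4,1})(Ω₁) = 0.25006 - 0.09803j ; Y_{4,1}(Ω₂) = -0.31933 - 0.08270j ; Δ = -0.08796 + 0.01062j
  [+2]  conj(Y_{4,2})(Ω₁) = -0.15588 + 0.14441j ; Y_{4,2}(Ω₂) = -0.06136 - 0.03406j ; Δ = 0.01448 - 0.00355j
  [+3]  conj(Y_{4,3})(Ω₁) = -0.11038 + 0.22851j ; Y_{4,3}(Ω₂) = 0.25203 + 0.23963j ; Δ = -0.08258 + 0.03114j
  [+4]  conj(Y_{4,4})(Ω₁) = 0.03064 - 0.40025j ; Y_{4,4}(Ω₂) = 0.18569 + 0.29804j ; Δ = 0.12498 - 0.06519j
Accumulated sum -0.05954 + 0.00000j; after 4π/(2l+1) scaling, -0.08313 + 0.00000j ⇒ P_4 = -0.083130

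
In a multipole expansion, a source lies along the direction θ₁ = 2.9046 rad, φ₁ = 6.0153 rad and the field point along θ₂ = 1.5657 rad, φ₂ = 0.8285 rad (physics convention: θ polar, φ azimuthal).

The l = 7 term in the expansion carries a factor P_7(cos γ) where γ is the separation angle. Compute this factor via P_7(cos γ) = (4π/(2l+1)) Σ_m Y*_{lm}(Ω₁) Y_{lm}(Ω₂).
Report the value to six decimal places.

-0.203179

Expand P_7 via completeness: Σ_{m} conj(Y_{7,m}) at Ω₁ times Y_{7,m} at Ω₂ —
  term(m=-7) = (0.000002, -0.000010)   from Y*(Ω₁)=(-0.000006, -0.000019), Y(Ω₂)=(0.442638, 0.232520)
  term(m=-6) = (-0.000003, 0.000001)   from Y*(Ω₁)=(0.000011, 0.000304), Y(Ω₂)=(0.002438, 0.009217)
  term(m=-5) = (-0.000754, -0.000778)   from Y*(Ω₁)=(0.000677, -0.002875), Y(Ω₂)=(0.197893, -0.308815)
  term(m=-4) = (-0.000072, 0.000214)   from Y*(Ω₁)=(-0.009633, 0.017665), Y(Ω₂)=(0.011052, -0.001925)
  term(m=-3) = (-0.032088, 0.004770)   from Y*(Ω₁)=(0.067881, -0.070406), Y(Ω₂)=(-0.262831, -0.202344)
  term(m=-2) = (0.002262, 0.003156)   from Y*(Ω₁)=(-0.279209, 0.165765), Y(Ω₂)=(-0.001030, -0.011913)
  term(m=-1) = (-0.092966, 0.181034)   from Y*(Ω₁)=(0.614931, -0.168788), Y(Ω₂)=(-0.215734, 0.235182)
  term(m=+0) = (0.004709, 0.000000)   from Y*(Ω₁)=(-0.386748, -0.000000), Y(Ω₂)=(-0.012177, 0.000000)
  term(m=+1) = (-0.092966, -0.181034)   from Y*(Ω₁)=(-0.614931, -0.168788), Y(Ω₂)=(0.215734, 0.235182)
  term(m=+2) = (0.002262, -0.003156)   from Y*(Ω₁)=(-0.279209, -0.165765), Y(Ω₂)=(-0.001030, 0.011913)
  term(m=+3) = (-0.032088, -0.004770)   from Y*(Ω₁)=(-0.067881, -0.070406), Y(Ω₂)=(0.262831, -0.202344)
  term(m=+4) = (-0.000072, -0.000214)   from Y*(Ω₁)=(-0.009633, -0.017665), Y(Ω₂)=(0.011052, 0.001925)
  term(m=+5) = (-0.000754, 0.000778)   from Y*(Ω₁)=(-0.000677, -0.002875), Y(Ω₂)=(-0.197893, -0.308815)
  term(m=+6) = (-0.000003, -0.000001)   from Y*(Ω₁)=(0.000011, -0.000304), Y(Ω₂)=(0.002438, -0.009217)
  term(m=+7) = (0.000002, 0.000010)   from Y*(Ω₁)=(0.000006, -0.000019), Y(Ω₂)=(-0.442638, 0.232520)
Σ over m = (-0.242528, 0.000000); ×(4π/15) → (-0.203179, 0.000000). Real part: -0.203179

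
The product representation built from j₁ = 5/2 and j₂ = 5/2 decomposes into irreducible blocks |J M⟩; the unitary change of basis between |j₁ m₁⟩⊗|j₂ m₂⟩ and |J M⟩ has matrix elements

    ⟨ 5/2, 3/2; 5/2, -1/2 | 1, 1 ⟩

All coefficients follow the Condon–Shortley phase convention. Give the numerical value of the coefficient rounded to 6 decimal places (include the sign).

triangle: 4!*1!*1!/7! = 24/5040
(j±m)!: 4!*1!*2!*3!*2!*0! = 576
prefactor² = (2J+1)*Δ*N² = 288/35
  k=1: −1/(1!*3!*0!*1!*1!*0!) = -1/6
Σ = -1/6  ⇒  CG² = 288/35*(-1/6)² = 8/35
CG = −√(8/35) = -0.478091

−√(8/35) = -0.478091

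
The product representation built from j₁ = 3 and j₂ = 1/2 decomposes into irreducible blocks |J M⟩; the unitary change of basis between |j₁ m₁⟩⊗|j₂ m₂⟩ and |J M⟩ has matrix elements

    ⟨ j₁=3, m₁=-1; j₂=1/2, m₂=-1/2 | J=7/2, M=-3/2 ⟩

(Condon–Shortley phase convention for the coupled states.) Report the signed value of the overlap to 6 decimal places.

√[8·0!6!1!/8! · 2!4!0!1!2!5!] = √(11520/7)
  +(−1)^0/∏(0,0,4,0,2,1)! = 1/48  (running 1/48)
⟨..|..⟩ = √(11520/7)·(1/48) = +0.845154

+0.845154  (= +√(5/7))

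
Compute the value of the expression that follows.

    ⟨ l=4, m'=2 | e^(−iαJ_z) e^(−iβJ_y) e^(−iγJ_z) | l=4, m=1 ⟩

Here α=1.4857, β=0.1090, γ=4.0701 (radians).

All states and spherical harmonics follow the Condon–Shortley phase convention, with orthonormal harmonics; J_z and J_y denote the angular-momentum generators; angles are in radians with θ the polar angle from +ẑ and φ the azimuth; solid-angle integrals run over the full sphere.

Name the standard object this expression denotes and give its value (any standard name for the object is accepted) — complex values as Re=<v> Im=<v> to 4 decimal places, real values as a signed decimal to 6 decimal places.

This is a Wigner D-matrix element — the rotation-matrix element ⟨l m'| R(α,β,γ) |l m⟩ in the angular-momentum basis.
D^4_{2,1}(1.4857,0.1090,4.0701) = e^{-i·2·1.4857}·d^4_{2,1}(0.1090)·e^{-i·1·4.0701}. Compute d first:
With c≡cos(β/2)=0.998515 and s≡sin(β/2)=0.054473, N=[720·2·120·6]^{1/2}=1018.233765
The bounds max(0,m−m')=0 and min(l+m,l−m')=2 give 3 terms
  k=0: (−1)^1·1018.2338/(240)·0.9985^7·0.0545^1 = -0.228718
  k=1: (−1)^2·1018.2338/(48)·0.9985^5·0.0545^3 = +0.003403
  k=2: (−1)^3·1018.2338/(72)·0.9985^3·0.0545^5 = -0.000007
d^4_{2,1}(0.1090) = -0.228718 +0.003403 -0.000007 = -0.225321
D = (-0.985552-0.169372i)·(-0.225321)·(-0.599030+0.800727i) = -0.163582+0.154953i

Wigner D-matrix element, Re=-0.1636 Im=0.1550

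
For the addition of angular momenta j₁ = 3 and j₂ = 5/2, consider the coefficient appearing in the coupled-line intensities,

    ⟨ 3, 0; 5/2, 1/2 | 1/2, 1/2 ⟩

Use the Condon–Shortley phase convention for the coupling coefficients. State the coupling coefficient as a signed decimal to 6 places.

j₁+j₂−J=5  J+j₁−j₂=1  J−j₁+j₂=0  j₁+j₂+J+1=7
(j₁±m₁, j₂±m₂, J±M) = (3,3,3,2,1,0)
P² = 144/7
sum k=3..3:
  [3] −1/12 = -1/12
S = -1/12
C² = P²·S² = 1/7 ; C = -0.377964

−√(1/7) = -0.377964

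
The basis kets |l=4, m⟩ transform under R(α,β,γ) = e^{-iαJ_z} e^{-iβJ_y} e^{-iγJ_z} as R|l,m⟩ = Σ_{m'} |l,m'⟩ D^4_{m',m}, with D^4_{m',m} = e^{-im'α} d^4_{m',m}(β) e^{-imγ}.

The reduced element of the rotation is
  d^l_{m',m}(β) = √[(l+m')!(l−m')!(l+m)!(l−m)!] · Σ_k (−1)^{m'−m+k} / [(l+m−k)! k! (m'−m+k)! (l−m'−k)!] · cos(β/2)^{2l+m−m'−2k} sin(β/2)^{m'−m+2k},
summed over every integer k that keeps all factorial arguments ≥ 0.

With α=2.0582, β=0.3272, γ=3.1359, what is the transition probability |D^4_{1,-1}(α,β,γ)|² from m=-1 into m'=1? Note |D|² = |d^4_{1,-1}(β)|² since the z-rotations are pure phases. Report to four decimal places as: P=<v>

First d^4_{1,-1}(β=0.3272), then the phase factors e^{-i(1)α} and e^{-i(-1)γ}:
Half-angle: c=0.986647, s=0.162871. N=√(120·6·6·120)=720.000000
k∈{0,1,2,3} keeps every argument non-negative
  k=0: (−1)^2·720.0000/(72)·0.9866^6·0.1629^2 = +0.244715
  k=1: (−1)^3·720.0000/(24)·0.9866^4·0.1629^4 = -0.020005
  k=2: (−1)^4·720.0000/(48)·0.9866^2·0.1629^6 = +0.000273
  k=3: (−1)^5·720.0000/(720)·0.9866^0·0.1629^8 = -0.000000
d^4_{1,-1}(0.3272) = +0.244715 -0.020005 +0.000273 -0.000000 = +0.224982
|D^4_{1,-1}|² = |d^4_{1,-1}(β)|² = (+0.224982)² = 0.050617 (the z-rotation phases have unit modulus)

P=0.0506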